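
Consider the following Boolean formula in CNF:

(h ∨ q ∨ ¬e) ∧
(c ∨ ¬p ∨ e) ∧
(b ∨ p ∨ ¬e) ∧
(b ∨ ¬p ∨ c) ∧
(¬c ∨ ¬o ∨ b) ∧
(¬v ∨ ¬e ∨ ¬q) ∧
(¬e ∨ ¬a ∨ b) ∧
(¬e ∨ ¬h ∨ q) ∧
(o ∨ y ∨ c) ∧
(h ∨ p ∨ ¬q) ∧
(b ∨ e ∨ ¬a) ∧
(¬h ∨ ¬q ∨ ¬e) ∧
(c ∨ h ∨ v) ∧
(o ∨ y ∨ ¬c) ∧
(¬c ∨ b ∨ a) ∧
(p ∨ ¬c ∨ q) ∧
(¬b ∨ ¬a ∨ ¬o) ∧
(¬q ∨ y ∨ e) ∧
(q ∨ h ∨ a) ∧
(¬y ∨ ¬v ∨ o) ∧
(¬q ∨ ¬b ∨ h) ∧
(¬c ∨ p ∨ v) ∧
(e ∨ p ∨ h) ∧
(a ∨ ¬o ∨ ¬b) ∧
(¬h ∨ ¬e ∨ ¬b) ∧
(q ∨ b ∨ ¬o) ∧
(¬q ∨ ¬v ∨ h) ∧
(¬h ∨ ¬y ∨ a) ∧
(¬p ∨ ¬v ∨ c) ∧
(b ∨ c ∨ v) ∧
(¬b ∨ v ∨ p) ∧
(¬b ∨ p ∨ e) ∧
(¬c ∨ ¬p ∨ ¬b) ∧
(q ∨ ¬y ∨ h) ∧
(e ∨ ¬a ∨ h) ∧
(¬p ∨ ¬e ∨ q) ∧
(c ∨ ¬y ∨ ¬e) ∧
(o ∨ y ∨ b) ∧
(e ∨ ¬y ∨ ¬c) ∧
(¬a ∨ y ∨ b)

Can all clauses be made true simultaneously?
No

No, the formula is not satisfiable.

No assignment of truth values to the variables can make all 40 clauses true simultaneously.

The formula is UNSAT (unsatisfiable).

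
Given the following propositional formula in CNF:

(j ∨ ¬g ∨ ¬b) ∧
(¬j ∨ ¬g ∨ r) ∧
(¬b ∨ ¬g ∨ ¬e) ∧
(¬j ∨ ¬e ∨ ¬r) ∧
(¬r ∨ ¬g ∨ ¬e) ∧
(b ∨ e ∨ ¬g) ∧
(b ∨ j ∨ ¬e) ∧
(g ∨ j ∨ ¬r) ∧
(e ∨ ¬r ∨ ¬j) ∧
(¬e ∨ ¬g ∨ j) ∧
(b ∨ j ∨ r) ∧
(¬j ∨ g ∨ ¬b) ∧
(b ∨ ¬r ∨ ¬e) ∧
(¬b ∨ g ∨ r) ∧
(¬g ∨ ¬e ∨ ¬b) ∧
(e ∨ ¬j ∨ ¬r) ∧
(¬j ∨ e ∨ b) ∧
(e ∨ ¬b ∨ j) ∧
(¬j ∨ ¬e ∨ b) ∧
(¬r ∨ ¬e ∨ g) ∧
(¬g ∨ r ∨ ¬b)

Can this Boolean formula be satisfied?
No

No, the formula is not satisfiable.

No assignment of truth values to the variables can make all 21 clauses true simultaneously.

The formula is UNSAT (unsatisfiable).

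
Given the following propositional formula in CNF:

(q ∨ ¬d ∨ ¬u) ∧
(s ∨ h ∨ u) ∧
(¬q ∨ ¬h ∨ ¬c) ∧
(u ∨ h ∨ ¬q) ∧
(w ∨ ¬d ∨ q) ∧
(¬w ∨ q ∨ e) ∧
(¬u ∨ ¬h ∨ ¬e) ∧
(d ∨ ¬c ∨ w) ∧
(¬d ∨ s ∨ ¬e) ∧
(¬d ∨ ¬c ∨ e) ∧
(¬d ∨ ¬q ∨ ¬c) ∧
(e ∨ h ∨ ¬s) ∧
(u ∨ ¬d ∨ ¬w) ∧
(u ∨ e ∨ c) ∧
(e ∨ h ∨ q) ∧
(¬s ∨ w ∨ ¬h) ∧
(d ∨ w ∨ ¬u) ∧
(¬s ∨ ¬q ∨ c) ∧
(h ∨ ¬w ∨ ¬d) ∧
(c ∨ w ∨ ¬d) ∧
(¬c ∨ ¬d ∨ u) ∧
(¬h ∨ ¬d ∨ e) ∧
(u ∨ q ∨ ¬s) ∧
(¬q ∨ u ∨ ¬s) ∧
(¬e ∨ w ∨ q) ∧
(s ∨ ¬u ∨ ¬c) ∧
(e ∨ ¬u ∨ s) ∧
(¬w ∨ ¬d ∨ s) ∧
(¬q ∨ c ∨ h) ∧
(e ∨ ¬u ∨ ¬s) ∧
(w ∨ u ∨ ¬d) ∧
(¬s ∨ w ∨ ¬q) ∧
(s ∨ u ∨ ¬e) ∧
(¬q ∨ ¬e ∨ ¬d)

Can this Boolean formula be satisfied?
Yes

Yes, the formula is satisfiable.

One satisfying assignment is: e=True, w=True, u=True, q=False, s=False, c=False, h=False, d=False

Verification: With this assignment, all 34 clauses evaluate to true.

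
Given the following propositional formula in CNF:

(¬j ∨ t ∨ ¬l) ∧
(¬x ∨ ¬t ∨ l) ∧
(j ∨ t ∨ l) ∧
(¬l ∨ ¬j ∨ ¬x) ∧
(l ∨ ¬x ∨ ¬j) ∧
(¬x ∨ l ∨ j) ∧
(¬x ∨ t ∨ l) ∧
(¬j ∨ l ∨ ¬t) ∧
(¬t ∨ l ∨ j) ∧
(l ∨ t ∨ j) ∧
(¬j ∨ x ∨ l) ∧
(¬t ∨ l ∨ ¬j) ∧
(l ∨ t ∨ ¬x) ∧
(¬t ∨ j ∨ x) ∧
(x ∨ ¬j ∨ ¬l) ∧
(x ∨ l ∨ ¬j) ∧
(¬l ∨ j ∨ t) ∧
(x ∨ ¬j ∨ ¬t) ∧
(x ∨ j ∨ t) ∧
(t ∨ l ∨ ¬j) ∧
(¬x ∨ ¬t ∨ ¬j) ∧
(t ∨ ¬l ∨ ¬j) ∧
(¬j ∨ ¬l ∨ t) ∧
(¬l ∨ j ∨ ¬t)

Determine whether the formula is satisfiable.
No

No, the formula is not satisfiable.

No assignment of truth values to the variables can make all 24 clauses true simultaneously.

The formula is UNSAT (unsatisfiable).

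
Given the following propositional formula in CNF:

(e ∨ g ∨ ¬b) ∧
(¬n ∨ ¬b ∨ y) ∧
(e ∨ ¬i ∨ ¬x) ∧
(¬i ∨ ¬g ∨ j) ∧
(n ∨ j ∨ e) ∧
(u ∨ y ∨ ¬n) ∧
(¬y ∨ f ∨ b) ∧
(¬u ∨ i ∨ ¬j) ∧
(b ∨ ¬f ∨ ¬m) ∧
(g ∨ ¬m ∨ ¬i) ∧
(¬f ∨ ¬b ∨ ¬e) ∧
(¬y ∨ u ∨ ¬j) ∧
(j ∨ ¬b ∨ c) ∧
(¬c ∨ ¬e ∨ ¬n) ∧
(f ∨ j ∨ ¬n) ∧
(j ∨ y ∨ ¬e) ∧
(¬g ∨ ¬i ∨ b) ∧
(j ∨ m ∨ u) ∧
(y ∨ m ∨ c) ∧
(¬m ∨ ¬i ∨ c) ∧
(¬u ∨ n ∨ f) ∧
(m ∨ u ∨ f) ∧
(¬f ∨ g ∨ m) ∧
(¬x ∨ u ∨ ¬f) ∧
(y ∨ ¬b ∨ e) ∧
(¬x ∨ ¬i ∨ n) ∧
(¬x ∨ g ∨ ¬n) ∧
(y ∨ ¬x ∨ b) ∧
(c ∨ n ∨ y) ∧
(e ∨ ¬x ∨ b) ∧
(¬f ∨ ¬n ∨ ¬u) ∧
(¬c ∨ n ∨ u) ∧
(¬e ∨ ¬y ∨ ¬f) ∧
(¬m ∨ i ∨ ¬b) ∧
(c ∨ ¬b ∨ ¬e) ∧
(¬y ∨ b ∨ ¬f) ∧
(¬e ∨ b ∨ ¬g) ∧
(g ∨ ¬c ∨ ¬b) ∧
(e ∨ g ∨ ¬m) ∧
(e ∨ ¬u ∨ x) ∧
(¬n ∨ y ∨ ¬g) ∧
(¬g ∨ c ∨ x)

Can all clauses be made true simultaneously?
No

No, the formula is not satisfiable.

No assignment of truth values to the variables can make all 42 clauses true simultaneously.

The formula is UNSAT (unsatisfiable).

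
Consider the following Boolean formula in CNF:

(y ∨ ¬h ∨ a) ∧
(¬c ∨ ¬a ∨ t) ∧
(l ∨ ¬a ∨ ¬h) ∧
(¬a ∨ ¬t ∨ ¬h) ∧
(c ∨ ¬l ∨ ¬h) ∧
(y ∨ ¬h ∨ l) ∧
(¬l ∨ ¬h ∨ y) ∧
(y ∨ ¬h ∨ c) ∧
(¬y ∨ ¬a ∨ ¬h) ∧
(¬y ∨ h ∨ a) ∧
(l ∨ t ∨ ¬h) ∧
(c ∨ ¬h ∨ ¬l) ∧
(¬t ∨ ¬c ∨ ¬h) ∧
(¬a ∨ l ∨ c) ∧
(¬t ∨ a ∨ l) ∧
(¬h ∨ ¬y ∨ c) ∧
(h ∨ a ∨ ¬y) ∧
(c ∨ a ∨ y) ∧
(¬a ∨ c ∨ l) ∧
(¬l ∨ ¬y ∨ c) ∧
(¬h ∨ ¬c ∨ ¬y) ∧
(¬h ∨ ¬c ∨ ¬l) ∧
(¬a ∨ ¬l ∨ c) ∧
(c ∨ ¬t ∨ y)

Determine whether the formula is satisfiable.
Yes

Yes, the formula is satisfiable.

One satisfying assignment is: y=False, a=False, t=False, c=True, h=False, l=False

Verification: With this assignment, all 24 clauses evaluate to true.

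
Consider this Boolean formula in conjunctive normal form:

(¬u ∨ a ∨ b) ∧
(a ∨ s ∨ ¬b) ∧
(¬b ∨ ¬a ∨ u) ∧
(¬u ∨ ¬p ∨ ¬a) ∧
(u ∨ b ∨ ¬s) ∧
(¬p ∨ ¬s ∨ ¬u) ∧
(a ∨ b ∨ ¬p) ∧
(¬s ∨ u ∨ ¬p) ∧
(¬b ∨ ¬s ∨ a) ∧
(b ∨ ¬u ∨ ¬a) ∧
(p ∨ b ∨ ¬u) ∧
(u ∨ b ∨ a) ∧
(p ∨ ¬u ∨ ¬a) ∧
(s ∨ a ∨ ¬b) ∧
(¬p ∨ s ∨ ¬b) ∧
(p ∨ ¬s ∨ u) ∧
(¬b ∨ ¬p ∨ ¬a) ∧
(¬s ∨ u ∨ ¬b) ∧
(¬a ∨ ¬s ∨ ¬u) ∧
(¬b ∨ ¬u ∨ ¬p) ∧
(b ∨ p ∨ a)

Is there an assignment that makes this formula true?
Yes

Yes, the formula is satisfiable.

One satisfying assignment is: s=False, b=False, p=False, a=True, u=False

Verification: With this assignment, all 21 clauses evaluate to true.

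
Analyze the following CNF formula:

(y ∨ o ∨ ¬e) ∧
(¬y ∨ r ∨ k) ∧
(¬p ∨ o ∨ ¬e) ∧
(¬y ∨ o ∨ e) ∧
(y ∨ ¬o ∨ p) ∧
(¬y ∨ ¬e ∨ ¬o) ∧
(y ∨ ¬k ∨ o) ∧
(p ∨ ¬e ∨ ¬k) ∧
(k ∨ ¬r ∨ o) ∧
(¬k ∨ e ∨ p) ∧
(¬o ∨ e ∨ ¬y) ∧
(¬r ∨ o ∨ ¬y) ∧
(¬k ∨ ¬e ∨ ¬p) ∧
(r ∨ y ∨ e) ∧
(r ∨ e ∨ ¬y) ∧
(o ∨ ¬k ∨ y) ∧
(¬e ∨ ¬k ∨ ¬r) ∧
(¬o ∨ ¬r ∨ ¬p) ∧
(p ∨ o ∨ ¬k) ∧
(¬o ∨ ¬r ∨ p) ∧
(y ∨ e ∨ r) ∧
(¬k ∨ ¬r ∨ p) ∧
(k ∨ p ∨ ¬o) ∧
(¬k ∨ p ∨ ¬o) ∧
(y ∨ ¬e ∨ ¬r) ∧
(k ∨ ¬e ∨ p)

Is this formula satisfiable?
Yes

Yes, the formula is satisfiable.

One satisfying assignment is: k=False, y=False, e=True, r=False, p=True, o=True

Verification: With this assignment, all 26 clauses evaluate to true.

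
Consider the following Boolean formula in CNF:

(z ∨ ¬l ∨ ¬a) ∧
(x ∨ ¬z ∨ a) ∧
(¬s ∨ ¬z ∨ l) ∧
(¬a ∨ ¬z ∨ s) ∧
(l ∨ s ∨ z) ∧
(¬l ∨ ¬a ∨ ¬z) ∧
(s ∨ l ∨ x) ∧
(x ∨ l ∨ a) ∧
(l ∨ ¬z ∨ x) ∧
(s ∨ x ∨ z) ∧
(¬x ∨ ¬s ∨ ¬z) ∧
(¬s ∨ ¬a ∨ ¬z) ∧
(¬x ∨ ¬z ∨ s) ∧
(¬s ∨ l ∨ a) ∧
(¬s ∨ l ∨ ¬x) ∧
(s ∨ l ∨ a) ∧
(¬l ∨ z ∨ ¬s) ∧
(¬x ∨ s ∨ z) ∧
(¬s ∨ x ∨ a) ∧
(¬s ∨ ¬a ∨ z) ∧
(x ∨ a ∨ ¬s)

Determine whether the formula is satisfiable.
No

No, the formula is not satisfiable.

No assignment of truth values to the variables can make all 21 clauses true simultaneously.

The formula is UNSAT (unsatisfiable).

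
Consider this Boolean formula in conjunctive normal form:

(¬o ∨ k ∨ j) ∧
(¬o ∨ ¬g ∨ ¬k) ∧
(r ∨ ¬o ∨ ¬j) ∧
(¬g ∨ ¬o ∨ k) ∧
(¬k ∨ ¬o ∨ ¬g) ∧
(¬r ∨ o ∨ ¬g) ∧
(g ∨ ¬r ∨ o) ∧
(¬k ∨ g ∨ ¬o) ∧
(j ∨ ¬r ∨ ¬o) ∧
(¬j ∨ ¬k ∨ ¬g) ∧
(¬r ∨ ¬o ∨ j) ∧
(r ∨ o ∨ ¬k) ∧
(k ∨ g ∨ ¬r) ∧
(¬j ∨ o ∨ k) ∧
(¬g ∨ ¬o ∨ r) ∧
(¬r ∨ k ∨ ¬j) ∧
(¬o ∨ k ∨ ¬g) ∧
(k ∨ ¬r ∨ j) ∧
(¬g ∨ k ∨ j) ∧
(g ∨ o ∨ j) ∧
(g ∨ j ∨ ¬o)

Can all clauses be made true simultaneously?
No

No, the formula is not satisfiable.

No assignment of truth values to the variables can make all 21 clauses true simultaneously.

The formula is UNSAT (unsatisfiable).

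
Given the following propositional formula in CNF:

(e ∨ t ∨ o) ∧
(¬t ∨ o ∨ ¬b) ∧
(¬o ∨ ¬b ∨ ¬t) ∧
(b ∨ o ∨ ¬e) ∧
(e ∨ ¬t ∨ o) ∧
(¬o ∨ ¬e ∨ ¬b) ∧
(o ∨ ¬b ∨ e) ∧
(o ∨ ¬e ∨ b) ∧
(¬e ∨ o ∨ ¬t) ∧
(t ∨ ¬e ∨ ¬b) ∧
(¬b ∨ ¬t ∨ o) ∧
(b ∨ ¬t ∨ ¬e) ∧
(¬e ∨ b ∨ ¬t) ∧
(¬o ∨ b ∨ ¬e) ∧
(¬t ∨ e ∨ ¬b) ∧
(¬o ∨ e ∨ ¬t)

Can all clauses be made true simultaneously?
Yes

Yes, the formula is satisfiable.

One satisfying assignment is: b=False, e=False, t=False, o=True

Verification: With this assignment, all 16 clauses evaluate to true.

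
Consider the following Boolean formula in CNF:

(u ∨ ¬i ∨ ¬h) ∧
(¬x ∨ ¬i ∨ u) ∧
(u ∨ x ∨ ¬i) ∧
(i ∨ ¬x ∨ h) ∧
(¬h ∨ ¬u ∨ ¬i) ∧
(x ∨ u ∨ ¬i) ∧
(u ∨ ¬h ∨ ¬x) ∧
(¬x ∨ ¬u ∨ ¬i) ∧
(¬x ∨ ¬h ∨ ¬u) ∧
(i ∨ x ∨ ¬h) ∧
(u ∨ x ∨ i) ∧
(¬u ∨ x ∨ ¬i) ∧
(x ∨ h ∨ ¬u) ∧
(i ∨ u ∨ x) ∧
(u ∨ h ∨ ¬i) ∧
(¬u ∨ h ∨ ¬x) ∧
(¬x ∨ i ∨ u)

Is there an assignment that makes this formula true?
No

No, the formula is not satisfiable.

No assignment of truth values to the variables can make all 17 clauses true simultaneously.

The formula is UNSAT (unsatisfiable).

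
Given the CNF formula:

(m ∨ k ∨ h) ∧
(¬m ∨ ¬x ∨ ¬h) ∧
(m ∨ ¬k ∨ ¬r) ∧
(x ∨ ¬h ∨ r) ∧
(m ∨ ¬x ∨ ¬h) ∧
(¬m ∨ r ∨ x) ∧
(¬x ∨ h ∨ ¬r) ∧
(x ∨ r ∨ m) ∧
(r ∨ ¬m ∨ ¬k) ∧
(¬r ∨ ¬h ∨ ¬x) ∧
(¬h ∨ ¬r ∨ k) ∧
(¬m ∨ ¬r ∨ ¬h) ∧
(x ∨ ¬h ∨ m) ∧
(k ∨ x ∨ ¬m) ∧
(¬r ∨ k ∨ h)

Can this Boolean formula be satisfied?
Yes

Yes, the formula is satisfiable.

One satisfying assignment is: k=True, m=False, h=False, x=True, r=False

Verification: With this assignment, all 15 clauses evaluate to true.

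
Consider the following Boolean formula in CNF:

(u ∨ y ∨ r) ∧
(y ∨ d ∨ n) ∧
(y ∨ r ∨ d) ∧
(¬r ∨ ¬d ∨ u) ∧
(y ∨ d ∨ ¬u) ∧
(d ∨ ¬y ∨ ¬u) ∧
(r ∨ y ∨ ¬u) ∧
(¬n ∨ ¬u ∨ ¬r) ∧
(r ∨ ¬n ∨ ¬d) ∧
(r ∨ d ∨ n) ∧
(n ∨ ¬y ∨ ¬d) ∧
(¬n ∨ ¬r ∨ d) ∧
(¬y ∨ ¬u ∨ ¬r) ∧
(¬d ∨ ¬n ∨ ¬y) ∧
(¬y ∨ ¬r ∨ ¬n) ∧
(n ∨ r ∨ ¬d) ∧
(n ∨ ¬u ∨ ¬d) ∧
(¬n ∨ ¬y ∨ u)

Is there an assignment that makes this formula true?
Yes

Yes, the formula is satisfiable.

One satisfying assignment is: r=True, u=False, d=False, n=False, y=True

Verification: With this assignment, all 18 clauses evaluate to true.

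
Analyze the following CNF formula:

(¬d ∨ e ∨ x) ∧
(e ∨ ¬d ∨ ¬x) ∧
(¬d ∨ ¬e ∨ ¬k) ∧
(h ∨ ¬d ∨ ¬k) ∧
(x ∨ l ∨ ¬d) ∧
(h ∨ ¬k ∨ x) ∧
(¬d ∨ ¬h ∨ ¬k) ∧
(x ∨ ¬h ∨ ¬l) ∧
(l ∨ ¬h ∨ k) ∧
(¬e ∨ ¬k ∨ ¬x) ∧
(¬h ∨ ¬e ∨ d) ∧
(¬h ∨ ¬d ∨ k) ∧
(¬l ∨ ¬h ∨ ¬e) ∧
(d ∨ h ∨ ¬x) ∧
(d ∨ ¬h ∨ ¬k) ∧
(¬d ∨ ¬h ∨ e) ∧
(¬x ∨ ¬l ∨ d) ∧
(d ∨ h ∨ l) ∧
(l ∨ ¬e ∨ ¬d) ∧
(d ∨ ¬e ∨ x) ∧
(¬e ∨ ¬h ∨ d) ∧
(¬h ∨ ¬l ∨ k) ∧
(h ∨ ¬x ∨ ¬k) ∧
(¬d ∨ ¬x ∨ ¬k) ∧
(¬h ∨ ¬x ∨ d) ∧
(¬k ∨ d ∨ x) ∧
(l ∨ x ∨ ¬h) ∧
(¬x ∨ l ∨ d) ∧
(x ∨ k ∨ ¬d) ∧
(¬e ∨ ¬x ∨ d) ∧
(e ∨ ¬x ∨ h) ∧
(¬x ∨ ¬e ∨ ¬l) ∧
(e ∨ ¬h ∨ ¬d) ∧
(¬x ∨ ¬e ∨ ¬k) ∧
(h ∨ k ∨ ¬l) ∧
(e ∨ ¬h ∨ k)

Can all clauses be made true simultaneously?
No

No, the formula is not satisfiable.

No assignment of truth values to the variables can make all 36 clauses true simultaneously.

The formula is UNSAT (unsatisfiable).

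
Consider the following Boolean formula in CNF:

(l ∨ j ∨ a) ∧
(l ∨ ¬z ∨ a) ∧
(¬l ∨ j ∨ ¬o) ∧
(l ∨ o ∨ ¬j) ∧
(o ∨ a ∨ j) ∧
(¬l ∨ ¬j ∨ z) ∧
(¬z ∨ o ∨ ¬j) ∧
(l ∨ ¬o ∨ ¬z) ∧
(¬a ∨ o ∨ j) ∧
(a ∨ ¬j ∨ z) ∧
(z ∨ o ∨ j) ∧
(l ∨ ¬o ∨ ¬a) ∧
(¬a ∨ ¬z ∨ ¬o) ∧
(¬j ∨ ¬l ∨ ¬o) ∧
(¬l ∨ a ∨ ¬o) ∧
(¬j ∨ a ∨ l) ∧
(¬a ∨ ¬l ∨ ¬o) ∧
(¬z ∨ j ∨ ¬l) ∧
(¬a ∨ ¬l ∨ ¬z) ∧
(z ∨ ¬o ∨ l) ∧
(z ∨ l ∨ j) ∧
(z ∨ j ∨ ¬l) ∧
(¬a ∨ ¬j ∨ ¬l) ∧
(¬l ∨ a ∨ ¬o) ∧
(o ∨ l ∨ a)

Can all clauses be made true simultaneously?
No

No, the formula is not satisfiable.

No assignment of truth values to the variables can make all 25 clauses true simultaneously.

The formula is UNSAT (unsatisfiable).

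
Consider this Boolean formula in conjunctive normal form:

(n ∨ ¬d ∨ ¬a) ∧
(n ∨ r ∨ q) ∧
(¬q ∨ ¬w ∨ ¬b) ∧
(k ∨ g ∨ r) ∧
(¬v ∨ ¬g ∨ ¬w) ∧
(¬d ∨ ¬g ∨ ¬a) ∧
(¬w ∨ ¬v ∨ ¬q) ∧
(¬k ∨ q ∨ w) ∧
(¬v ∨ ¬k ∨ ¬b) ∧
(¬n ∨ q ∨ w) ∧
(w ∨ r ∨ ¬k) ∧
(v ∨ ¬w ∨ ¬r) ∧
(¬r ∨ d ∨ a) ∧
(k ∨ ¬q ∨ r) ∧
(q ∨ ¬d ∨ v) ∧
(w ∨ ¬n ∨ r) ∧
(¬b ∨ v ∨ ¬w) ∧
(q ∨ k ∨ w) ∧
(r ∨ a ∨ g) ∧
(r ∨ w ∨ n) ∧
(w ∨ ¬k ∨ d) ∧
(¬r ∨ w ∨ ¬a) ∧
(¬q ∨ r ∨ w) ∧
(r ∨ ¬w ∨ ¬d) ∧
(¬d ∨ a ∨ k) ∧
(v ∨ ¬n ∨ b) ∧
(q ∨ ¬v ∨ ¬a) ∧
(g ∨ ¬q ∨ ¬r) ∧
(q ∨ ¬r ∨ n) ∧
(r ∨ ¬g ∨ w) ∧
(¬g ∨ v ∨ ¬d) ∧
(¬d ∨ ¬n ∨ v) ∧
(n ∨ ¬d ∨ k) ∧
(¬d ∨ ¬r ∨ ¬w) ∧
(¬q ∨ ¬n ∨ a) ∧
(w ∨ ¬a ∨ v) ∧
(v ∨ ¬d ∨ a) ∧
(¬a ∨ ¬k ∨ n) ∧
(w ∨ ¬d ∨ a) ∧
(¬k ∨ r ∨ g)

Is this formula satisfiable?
Yes

Yes, the formula is satisfiable.

One satisfying assignment is: v=False, n=False, a=False, r=False, k=True, w=True, q=True, d=False, g=True, b=False

Verification: With this assignment, all 40 clauses evaluate to true.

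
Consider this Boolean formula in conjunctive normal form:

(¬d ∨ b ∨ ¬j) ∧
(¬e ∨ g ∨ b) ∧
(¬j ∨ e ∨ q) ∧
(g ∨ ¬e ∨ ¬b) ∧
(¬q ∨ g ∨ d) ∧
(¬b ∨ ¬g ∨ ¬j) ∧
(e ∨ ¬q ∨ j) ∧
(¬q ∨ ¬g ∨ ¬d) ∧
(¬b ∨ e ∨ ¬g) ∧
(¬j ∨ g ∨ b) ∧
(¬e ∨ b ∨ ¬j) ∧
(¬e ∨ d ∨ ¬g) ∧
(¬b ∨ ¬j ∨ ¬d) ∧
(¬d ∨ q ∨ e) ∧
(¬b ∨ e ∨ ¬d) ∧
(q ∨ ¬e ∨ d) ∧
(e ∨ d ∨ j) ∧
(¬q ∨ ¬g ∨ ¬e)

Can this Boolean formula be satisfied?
Yes

Yes, the formula is satisfiable.

One satisfying assignment is: q=True, e=False, b=False, j=True, g=True, d=False

Verification: With this assignment, all 18 clauses evaluate to true.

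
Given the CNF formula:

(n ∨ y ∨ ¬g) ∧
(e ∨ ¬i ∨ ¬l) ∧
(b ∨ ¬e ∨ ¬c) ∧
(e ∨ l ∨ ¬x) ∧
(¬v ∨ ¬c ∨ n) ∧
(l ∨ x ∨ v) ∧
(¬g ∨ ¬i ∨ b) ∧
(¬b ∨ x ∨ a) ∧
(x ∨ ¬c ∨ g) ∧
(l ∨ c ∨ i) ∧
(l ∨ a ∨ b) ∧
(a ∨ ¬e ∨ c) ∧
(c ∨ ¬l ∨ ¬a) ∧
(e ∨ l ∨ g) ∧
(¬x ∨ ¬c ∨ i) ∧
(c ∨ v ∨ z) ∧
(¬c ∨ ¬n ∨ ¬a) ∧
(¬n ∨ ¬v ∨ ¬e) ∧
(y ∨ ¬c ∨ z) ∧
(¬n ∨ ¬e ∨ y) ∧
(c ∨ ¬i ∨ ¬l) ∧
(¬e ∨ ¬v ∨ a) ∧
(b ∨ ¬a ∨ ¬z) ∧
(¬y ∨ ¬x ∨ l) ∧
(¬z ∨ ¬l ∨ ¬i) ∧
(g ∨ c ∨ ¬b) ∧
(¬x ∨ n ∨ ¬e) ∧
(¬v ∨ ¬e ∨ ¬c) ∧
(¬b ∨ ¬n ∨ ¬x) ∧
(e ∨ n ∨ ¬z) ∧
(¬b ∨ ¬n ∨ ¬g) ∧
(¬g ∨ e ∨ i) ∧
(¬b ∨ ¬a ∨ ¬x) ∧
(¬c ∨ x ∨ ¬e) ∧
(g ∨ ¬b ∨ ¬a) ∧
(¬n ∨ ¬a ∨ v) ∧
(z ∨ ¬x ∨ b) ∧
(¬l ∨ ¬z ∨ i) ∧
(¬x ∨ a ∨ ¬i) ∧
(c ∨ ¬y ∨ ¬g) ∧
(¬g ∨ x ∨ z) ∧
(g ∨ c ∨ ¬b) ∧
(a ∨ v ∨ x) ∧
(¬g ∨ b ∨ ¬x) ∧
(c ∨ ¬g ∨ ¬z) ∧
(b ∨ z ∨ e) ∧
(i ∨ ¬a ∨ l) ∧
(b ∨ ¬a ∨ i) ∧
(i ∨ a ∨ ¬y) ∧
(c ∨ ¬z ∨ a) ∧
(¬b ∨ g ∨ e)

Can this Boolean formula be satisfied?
Yes

Yes, the formula is satisfiable.

One satisfying assignment is: i=True, x=False, e=True, y=False, n=False, c=False, v=True, a=True, g=False, b=False, l=False, z=False

Verification: With this assignment, all 51 clauses evaluate to true.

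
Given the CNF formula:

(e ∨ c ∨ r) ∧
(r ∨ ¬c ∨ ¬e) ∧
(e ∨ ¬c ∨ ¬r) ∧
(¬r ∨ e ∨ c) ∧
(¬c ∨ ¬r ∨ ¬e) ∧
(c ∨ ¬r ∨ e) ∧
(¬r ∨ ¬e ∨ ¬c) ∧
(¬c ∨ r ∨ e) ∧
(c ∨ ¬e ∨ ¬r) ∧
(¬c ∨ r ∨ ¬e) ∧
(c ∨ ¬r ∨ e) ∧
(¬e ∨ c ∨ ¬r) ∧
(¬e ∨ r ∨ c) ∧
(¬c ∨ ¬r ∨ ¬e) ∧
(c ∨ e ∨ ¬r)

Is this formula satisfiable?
No

No, the formula is not satisfiable.

No assignment of truth values to the variables can make all 15 clauses true simultaneously.

The formula is UNSAT (unsatisfiable).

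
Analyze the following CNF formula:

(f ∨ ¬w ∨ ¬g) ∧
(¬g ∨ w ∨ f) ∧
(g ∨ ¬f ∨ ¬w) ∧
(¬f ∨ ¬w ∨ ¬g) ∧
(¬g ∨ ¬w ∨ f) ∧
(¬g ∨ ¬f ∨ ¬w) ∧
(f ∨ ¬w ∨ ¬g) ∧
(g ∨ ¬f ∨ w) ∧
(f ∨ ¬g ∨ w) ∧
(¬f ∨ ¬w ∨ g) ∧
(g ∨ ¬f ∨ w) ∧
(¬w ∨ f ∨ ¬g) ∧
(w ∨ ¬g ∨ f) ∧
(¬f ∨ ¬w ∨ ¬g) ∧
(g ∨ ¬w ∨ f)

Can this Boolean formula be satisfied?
Yes

Yes, the formula is satisfiable.

One satisfying assignment is: g=False, f=False, w=False

Verification: With this assignment, all 15 clauses evaluate to true.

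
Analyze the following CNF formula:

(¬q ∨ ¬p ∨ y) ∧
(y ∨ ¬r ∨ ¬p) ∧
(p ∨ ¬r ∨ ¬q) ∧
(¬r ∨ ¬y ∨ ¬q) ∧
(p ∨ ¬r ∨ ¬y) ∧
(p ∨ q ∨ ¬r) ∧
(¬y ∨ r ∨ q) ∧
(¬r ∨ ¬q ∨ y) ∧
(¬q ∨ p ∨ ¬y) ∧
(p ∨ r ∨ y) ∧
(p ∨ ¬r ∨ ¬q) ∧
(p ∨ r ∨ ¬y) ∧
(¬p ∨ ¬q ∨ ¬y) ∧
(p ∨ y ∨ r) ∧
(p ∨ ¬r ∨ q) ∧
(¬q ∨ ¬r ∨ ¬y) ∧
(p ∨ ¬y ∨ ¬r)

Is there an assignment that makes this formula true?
Yes

Yes, the formula is satisfiable.

One satisfying assignment is: y=False, q=False, p=True, r=False

Verification: With this assignment, all 17 clauses evaluate to true.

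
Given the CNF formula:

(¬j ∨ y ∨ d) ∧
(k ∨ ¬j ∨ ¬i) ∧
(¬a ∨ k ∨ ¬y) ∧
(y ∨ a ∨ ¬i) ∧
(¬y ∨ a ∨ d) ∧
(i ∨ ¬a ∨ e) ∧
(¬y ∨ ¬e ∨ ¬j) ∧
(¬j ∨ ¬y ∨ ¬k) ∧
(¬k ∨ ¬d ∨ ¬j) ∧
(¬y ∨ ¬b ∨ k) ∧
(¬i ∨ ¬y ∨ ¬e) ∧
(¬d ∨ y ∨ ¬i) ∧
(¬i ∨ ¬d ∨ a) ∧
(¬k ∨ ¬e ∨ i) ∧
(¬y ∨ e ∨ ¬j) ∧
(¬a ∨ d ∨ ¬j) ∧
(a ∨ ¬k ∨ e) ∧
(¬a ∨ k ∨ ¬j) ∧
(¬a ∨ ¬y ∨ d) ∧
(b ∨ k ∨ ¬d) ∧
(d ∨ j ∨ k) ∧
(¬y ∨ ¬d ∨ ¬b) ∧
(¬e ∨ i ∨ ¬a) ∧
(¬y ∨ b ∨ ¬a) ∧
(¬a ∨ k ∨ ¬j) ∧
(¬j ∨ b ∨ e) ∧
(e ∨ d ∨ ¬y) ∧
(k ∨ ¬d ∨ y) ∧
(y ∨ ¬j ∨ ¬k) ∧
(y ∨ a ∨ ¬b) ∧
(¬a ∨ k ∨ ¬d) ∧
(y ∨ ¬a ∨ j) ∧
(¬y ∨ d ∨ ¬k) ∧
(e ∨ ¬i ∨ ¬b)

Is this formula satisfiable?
No

No, the formula is not satisfiable.

No assignment of truth values to the variables can make all 34 clauses true simultaneously.

The formula is UNSAT (unsatisfiable).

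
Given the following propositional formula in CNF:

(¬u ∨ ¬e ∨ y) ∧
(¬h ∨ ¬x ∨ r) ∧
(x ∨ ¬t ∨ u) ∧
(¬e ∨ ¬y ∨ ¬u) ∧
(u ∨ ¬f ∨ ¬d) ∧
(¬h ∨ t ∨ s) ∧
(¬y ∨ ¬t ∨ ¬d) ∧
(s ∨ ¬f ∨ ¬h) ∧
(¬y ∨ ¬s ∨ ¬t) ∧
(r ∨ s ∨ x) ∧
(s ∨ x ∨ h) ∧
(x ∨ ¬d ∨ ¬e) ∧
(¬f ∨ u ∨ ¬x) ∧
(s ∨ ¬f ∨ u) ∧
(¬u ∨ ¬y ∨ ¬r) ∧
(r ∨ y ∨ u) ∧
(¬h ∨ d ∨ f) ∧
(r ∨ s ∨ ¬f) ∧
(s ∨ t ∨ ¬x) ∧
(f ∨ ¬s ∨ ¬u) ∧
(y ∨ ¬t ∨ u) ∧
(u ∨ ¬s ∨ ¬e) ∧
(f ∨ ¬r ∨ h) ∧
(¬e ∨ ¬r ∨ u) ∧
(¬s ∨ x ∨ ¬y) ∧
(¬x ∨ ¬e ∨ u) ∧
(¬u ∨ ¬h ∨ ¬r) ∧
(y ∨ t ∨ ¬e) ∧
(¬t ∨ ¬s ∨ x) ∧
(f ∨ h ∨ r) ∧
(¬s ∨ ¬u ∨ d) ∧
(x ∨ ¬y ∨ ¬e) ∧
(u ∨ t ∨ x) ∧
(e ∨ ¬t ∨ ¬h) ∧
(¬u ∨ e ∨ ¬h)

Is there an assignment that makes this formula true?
Yes

Yes, the formula is satisfiable.

One satisfying assignment is: u=False, s=True, f=False, h=True, e=False, y=False, d=True, x=True, t=False, r=True

Verification: With this assignment, all 35 clauses evaluate to true.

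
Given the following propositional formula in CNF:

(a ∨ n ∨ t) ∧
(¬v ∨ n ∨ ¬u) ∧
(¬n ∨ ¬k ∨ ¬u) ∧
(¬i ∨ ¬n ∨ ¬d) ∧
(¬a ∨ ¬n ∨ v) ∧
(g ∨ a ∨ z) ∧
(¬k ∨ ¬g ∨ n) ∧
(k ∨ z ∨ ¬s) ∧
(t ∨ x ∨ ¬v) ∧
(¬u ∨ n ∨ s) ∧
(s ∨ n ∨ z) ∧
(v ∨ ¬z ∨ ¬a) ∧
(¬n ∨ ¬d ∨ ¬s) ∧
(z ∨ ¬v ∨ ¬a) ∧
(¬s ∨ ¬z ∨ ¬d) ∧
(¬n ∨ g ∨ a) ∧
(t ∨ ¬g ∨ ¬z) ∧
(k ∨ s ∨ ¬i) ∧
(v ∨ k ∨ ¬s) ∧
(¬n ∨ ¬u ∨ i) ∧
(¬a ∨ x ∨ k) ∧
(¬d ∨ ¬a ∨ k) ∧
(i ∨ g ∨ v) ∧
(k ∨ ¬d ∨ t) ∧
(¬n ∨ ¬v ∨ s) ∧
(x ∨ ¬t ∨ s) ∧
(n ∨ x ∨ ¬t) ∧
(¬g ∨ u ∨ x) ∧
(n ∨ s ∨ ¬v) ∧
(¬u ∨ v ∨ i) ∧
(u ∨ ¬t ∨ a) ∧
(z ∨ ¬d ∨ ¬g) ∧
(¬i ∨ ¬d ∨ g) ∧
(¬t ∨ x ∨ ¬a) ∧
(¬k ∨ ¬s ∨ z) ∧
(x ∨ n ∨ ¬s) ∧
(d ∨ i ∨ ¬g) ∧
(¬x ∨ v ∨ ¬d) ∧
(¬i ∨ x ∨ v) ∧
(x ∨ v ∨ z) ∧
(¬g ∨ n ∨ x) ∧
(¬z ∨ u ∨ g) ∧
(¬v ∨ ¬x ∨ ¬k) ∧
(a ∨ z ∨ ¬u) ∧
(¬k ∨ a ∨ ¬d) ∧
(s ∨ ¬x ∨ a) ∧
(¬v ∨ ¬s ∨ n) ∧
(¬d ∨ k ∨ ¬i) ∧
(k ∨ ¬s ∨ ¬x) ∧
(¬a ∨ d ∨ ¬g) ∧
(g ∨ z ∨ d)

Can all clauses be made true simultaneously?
Yes

Yes, the formula is satisfiable.

One satisfying assignment is: v=False, i=True, x=True, a=False, k=True, t=True, s=True, d=False, u=True, z=True, g=False, n=False

Verification: With this assignment, all 51 clauses evaluate to true.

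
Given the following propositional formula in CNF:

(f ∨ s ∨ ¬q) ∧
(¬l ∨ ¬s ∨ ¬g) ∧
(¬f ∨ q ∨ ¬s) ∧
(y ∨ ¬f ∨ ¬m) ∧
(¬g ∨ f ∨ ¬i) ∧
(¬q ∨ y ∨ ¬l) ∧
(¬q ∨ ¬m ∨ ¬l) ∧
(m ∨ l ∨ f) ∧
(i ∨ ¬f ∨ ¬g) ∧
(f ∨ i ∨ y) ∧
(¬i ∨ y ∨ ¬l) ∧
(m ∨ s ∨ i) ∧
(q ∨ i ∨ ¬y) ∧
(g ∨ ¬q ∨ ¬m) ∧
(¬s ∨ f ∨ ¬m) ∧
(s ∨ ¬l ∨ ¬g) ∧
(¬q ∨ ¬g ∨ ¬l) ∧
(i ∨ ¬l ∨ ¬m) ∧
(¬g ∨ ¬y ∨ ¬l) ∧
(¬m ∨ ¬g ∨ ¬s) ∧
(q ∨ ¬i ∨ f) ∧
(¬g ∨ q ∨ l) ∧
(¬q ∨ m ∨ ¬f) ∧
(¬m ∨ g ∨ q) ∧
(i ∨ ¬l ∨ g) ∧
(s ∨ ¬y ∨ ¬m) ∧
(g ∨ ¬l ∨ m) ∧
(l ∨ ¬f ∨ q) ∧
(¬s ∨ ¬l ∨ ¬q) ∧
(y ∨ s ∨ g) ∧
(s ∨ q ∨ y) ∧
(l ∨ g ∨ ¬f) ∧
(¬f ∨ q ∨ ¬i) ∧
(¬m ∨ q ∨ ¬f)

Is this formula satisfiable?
No

No, the formula is not satisfiable.

No assignment of truth values to the variables can make all 34 clauses true simultaneously.

The formula is UNSAT (unsatisfiable).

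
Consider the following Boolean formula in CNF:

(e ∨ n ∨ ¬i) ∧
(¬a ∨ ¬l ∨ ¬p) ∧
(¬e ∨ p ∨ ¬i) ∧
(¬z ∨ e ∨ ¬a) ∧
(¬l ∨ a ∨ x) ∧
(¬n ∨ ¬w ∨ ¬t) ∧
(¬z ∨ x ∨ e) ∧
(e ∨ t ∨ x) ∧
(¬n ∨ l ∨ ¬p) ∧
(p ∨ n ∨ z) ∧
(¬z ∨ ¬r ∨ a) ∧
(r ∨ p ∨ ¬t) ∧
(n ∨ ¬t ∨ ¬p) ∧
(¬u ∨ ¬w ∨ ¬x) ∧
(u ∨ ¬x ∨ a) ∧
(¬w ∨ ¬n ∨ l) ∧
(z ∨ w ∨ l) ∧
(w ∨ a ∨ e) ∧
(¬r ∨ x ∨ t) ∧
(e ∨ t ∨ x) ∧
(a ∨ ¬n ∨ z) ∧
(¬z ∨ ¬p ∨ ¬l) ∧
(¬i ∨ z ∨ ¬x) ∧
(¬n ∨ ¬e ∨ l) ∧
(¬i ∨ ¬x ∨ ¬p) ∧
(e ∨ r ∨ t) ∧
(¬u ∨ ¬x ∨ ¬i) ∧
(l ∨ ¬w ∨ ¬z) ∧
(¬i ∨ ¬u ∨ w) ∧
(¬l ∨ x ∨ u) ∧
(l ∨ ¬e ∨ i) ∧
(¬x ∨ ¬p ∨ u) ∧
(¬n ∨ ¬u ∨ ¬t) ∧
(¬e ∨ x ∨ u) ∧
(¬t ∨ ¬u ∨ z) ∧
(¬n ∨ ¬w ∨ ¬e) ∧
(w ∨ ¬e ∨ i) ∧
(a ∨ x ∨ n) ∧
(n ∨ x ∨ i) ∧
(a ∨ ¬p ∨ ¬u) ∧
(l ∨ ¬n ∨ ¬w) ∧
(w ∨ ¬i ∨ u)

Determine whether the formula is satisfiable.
Yes

Yes, the formula is satisfiable.

One satisfying assignment is: z=False, w=False, u=False, n=True, r=True, x=True, a=True, p=False, i=False, t=False, l=True, e=False

Verification: With this assignment, all 42 clauses evaluate to true.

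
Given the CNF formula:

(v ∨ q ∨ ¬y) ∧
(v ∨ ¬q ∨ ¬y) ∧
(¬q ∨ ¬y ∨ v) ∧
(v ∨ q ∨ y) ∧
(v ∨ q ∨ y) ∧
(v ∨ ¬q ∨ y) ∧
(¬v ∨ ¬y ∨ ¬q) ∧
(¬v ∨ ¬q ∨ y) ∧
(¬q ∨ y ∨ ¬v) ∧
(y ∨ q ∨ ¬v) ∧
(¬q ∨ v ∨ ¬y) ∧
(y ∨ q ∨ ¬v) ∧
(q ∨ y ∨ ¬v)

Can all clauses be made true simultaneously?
Yes

Yes, the formula is satisfiable.

One satisfying assignment is: v=True, q=False, y=True

Verification: With this assignment, all 13 clauses evaluate to true.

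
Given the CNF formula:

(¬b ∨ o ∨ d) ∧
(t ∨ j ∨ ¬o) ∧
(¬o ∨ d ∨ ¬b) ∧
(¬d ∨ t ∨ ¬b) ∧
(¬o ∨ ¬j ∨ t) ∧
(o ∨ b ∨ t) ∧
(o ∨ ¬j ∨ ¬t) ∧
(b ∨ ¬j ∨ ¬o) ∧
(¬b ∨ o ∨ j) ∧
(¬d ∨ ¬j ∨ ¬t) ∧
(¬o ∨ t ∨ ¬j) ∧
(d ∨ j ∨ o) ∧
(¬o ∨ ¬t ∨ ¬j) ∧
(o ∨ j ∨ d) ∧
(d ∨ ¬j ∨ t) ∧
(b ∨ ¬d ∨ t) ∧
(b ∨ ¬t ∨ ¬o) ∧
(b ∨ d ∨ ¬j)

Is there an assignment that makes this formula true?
Yes

Yes, the formula is satisfiable.

One satisfying assignment is: d=True, t=True, b=False, j=False, o=False

Verification: With this assignment, all 18 clauses evaluate to true.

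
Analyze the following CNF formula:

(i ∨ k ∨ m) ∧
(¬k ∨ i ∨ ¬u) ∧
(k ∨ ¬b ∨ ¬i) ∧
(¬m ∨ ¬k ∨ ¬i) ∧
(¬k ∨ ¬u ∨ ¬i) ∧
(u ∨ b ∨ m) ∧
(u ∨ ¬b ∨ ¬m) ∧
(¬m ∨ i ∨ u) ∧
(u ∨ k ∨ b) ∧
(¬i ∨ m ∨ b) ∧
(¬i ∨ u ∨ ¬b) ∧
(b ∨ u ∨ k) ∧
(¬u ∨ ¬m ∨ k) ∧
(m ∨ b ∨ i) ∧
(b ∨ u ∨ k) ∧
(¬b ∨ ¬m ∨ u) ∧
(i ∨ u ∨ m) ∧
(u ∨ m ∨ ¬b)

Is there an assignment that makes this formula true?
No

No, the formula is not satisfiable.

No assignment of truth values to the variables can make all 18 clauses true simultaneously.

The formula is UNSAT (unsatisfiable).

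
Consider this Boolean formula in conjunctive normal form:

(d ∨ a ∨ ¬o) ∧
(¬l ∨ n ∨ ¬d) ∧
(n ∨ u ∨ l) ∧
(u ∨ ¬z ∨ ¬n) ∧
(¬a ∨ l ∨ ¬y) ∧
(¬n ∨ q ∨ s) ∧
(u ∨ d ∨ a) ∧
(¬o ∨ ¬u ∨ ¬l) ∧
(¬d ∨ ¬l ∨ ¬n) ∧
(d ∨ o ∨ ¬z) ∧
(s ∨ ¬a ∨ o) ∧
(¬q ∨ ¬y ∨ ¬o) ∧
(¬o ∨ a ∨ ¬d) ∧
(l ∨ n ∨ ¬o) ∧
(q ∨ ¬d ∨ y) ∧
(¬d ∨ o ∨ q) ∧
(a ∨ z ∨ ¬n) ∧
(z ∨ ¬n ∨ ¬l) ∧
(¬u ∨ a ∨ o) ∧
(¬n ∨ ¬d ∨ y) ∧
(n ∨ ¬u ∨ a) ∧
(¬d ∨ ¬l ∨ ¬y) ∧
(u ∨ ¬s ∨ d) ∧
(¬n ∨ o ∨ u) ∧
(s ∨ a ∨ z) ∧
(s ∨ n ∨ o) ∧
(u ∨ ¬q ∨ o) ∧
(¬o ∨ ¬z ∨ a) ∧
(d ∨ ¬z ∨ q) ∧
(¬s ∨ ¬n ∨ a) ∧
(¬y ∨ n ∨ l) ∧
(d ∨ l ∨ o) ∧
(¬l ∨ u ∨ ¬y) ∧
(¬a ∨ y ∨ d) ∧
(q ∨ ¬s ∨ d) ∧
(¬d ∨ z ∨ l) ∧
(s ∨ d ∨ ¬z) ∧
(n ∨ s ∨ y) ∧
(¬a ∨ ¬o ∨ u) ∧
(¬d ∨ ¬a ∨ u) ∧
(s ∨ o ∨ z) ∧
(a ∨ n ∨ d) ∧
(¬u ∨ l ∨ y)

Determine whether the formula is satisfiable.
Yes

Yes, the formula is satisfiable.

One satisfying assignment is: u=True, n=False, d=False, s=True, q=True, l=True, o=False, y=True, z=False, a=True

Verification: With this assignment, all 43 clauses evaluate to true.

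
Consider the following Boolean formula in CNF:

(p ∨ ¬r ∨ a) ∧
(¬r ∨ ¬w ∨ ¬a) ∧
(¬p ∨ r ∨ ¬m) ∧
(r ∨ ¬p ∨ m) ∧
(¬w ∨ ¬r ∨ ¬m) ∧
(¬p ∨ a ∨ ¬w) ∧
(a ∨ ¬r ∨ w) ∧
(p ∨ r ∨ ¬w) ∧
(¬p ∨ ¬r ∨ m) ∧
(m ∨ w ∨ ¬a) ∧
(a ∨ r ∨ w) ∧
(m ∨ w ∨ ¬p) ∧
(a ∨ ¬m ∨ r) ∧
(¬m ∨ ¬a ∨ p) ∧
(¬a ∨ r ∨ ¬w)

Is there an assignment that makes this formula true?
Yes

Yes, the formula is satisfiable.

One satisfying assignment is: m=True, p=True, a=True, r=True, w=False

Verification: With this assignment, all 15 clauses evaluate to true.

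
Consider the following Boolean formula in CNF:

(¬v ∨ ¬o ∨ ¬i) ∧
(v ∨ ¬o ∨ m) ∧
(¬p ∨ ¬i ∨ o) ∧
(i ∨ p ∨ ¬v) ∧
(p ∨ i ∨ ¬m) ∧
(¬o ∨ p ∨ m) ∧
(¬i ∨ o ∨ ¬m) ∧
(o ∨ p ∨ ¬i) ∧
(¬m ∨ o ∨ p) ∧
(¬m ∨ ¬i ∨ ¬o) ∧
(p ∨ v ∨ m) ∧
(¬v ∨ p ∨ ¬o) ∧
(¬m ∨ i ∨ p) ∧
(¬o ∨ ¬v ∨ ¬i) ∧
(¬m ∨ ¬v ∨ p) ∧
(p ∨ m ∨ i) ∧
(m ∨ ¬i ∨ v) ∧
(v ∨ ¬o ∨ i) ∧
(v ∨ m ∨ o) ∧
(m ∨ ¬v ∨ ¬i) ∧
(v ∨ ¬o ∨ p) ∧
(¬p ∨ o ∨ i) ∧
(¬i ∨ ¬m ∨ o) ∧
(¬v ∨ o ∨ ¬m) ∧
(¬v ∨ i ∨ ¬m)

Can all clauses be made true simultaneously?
Yes

Yes, the formula is satisfiable.

One satisfying assignment is: v=True, m=False, p=True, i=False, o=True

Verification: With this assignment, all 25 clauses evaluate to true.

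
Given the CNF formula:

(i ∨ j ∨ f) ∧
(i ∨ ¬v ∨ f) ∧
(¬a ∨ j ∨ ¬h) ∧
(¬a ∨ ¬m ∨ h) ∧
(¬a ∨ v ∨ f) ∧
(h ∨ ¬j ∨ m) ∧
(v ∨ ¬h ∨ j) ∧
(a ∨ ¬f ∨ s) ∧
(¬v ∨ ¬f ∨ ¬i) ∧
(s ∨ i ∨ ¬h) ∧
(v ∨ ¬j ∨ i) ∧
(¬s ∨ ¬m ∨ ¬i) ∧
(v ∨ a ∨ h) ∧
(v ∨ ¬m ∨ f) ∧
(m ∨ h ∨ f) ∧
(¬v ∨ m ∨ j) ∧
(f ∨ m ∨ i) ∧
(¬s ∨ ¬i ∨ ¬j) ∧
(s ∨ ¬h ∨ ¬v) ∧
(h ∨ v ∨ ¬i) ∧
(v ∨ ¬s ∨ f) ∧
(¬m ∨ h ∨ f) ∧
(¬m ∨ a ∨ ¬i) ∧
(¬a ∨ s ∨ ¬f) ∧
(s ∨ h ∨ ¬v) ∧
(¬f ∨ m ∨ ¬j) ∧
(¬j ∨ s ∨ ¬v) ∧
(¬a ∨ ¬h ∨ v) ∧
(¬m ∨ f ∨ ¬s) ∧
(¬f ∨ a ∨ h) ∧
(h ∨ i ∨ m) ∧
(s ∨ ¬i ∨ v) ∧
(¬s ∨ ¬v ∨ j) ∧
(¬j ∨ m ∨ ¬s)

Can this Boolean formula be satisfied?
Yes

Yes, the formula is satisfiable.

One satisfying assignment is: s=True, a=False, m=True, v=True, f=True, j=True, h=True, i=False

Verification: With this assignment, all 34 clauses evaluate to true.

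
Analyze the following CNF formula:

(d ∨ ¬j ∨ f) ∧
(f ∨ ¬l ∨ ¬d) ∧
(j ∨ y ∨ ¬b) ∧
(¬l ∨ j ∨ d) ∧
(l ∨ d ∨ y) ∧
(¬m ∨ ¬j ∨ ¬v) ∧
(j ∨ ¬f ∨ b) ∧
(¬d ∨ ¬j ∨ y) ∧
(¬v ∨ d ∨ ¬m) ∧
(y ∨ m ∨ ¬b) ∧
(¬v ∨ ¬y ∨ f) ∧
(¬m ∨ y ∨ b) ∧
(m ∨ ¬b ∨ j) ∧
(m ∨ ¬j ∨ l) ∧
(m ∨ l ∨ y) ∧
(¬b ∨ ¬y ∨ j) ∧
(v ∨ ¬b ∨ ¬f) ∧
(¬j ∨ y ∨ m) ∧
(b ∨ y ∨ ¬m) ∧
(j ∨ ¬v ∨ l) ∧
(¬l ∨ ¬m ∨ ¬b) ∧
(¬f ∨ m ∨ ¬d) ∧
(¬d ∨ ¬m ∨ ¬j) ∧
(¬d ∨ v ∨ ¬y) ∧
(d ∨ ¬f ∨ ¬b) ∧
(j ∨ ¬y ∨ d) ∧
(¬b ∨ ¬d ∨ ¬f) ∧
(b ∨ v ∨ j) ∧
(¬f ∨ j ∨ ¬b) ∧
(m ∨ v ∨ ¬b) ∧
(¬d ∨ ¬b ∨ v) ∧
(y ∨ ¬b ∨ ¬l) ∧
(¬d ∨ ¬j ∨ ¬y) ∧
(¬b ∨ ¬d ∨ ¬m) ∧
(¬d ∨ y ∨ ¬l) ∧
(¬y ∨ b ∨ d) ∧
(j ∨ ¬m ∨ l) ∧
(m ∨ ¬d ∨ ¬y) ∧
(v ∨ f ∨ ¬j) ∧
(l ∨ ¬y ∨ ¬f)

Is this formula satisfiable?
No

No, the formula is not satisfiable.

No assignment of truth values to the variables can make all 40 clauses true simultaneously.

The formula is UNSAT (unsatisfiable).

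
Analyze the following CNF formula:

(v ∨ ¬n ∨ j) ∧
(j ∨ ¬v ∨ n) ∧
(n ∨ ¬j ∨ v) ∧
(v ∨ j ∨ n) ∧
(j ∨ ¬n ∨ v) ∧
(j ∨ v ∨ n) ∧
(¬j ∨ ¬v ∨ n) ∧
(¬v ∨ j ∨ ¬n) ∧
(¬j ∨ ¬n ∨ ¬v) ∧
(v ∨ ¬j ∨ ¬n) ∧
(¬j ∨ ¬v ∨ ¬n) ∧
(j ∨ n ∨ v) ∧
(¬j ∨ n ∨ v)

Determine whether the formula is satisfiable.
No

No, the formula is not satisfiable.

No assignment of truth values to the variables can make all 13 clauses true simultaneously.

The formula is UNSAT (unsatisfiable).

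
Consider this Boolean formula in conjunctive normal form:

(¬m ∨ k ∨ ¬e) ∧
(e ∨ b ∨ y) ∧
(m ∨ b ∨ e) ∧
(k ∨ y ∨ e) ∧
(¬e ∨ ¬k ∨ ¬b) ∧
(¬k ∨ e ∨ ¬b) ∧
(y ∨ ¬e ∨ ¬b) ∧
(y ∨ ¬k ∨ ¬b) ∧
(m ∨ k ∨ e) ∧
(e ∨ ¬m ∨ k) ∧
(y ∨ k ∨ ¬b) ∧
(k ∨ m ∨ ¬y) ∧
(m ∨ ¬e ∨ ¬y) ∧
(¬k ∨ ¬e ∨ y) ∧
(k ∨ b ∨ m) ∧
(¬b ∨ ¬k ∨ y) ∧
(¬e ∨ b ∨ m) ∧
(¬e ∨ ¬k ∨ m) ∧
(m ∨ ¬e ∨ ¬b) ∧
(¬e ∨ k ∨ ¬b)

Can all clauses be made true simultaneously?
Yes

Yes, the formula is satisfiable.

One satisfying assignment is: b=False, y=True, k=True, e=True, m=True

Verification: With this assignment, all 20 clauses evaluate to true.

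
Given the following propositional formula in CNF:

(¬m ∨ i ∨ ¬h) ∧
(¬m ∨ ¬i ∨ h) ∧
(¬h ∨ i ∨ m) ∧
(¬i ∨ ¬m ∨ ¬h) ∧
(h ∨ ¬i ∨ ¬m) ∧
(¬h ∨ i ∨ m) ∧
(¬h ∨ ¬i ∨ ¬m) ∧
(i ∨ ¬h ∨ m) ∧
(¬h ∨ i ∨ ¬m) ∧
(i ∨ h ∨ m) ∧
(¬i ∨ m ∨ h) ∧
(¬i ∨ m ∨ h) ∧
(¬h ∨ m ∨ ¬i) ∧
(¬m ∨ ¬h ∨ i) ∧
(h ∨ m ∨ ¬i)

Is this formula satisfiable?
Yes

Yes, the formula is satisfiable.

One satisfying assignment is: m=True, h=False, i=False

Verification: With this assignment, all 15 clauses evaluate to true.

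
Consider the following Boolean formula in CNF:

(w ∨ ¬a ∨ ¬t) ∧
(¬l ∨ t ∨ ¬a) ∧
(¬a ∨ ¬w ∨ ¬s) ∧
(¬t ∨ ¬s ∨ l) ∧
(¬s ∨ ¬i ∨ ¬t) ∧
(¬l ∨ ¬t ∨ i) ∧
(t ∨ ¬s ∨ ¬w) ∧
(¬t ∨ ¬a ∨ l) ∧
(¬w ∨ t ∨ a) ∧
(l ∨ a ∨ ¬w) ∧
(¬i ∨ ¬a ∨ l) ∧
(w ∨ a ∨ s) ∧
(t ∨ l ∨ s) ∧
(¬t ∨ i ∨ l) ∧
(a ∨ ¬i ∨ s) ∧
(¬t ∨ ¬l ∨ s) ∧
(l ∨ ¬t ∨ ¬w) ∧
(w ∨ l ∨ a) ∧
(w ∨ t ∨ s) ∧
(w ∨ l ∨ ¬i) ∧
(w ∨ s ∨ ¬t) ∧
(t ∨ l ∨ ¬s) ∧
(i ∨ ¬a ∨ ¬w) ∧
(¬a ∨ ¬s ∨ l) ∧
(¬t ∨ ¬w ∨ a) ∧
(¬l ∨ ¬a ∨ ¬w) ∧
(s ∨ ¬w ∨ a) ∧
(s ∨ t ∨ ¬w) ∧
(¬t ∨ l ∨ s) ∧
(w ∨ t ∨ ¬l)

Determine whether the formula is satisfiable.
No

No, the formula is not satisfiable.

No assignment of truth values to the variables can make all 30 clauses true simultaneously.

The formula is UNSAT (unsatisfiable).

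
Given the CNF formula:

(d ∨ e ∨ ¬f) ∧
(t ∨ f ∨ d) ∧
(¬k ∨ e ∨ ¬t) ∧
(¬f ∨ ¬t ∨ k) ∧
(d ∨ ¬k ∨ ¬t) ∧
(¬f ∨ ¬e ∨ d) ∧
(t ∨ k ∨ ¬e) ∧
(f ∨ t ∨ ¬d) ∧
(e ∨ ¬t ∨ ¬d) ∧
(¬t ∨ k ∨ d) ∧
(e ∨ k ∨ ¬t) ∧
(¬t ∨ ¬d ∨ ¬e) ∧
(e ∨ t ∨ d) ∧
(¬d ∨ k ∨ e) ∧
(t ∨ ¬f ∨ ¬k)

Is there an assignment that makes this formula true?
No

No, the formula is not satisfiable.

No assignment of truth values to the variables can make all 15 clauses true simultaneously.

The formula is UNSAT (unsatisfiable).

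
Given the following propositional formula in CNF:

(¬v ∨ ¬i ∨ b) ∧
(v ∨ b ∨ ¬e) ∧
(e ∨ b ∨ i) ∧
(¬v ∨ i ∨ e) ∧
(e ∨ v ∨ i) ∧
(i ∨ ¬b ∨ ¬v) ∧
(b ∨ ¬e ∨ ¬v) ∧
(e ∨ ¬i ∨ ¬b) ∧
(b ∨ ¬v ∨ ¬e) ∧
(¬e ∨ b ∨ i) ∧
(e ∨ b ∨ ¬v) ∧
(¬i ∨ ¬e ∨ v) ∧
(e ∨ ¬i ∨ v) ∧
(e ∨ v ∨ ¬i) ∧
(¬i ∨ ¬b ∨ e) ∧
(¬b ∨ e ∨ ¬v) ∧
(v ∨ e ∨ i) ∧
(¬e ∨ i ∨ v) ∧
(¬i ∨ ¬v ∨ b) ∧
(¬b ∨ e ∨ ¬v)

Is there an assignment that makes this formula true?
Yes

Yes, the formula is satisfiable.

One satisfying assignment is: b=True, e=True, v=True, i=True

Verification: With this assignment, all 20 clauses evaluate to true.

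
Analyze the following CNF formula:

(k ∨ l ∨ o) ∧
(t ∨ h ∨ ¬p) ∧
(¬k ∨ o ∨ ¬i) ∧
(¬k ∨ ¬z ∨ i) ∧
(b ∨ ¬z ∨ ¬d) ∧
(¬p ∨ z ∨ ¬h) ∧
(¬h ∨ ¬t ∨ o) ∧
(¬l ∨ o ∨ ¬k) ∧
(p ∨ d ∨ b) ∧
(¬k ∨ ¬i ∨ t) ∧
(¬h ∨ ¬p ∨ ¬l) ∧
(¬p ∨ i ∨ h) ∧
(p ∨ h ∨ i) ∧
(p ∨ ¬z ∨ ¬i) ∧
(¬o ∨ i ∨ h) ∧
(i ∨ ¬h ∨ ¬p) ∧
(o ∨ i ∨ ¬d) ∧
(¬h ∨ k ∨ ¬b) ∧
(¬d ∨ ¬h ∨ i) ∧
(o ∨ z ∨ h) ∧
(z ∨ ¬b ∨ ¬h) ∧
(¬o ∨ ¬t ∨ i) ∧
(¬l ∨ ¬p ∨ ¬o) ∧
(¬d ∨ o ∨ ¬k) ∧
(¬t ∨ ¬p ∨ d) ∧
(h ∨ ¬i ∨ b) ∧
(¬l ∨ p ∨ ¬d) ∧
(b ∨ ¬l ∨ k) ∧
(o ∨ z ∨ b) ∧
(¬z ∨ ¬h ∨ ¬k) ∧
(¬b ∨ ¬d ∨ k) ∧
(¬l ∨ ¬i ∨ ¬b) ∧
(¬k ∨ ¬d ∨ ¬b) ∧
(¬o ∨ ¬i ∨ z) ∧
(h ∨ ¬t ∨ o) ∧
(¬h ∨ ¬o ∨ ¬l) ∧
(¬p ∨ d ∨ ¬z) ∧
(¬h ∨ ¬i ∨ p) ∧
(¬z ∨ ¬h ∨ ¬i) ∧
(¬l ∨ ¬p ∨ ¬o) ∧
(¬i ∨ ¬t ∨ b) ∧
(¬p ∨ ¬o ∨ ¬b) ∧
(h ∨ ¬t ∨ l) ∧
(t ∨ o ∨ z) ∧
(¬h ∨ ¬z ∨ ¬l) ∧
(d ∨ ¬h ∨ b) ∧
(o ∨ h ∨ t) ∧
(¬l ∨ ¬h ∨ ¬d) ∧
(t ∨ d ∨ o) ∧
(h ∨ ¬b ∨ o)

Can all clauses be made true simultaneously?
No

No, the formula is not satisfiable.

No assignment of truth values to the variables can make all 50 clauses true simultaneously.

The formula is UNSAT (unsatisfiable).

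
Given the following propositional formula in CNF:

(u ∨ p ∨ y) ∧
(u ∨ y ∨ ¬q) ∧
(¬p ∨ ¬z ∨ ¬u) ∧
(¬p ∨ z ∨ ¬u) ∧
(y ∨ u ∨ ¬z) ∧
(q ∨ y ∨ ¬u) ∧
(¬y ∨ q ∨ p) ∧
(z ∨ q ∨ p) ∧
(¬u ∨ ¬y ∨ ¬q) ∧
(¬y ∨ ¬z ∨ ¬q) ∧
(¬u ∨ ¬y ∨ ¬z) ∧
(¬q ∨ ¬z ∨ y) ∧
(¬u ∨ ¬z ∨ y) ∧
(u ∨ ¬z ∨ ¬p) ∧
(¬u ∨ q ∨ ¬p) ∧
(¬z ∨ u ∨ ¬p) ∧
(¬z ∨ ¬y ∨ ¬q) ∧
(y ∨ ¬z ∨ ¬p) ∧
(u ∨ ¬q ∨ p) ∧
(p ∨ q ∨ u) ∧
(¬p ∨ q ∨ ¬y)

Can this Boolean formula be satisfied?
Yes

Yes, the formula is satisfiable.

One satisfying assignment is: z=False, q=False, u=False, y=False, p=True

Verification: With this assignment, all 21 clauses evaluate to true.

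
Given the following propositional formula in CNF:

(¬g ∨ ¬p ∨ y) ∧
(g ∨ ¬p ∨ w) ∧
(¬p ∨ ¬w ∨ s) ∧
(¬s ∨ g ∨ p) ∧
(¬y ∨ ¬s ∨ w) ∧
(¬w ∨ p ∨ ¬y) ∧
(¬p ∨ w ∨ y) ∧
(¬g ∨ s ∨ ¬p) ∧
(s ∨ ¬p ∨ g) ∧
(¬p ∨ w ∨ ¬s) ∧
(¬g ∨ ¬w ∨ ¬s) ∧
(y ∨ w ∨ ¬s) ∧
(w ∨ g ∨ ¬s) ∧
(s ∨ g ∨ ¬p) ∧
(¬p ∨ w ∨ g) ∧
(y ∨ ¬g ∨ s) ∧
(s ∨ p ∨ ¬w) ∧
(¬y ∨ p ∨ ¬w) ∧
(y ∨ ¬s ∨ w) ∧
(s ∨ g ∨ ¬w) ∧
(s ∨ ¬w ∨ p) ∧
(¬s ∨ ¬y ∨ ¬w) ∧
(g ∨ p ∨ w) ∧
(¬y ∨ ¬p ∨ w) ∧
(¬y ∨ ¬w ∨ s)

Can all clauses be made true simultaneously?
Yes

Yes, the formula is satisfiable.

One satisfying assignment is: y=False, p=True, s=True, w=True, g=False

Verification: With this assignment, all 25 clauses evaluate to true.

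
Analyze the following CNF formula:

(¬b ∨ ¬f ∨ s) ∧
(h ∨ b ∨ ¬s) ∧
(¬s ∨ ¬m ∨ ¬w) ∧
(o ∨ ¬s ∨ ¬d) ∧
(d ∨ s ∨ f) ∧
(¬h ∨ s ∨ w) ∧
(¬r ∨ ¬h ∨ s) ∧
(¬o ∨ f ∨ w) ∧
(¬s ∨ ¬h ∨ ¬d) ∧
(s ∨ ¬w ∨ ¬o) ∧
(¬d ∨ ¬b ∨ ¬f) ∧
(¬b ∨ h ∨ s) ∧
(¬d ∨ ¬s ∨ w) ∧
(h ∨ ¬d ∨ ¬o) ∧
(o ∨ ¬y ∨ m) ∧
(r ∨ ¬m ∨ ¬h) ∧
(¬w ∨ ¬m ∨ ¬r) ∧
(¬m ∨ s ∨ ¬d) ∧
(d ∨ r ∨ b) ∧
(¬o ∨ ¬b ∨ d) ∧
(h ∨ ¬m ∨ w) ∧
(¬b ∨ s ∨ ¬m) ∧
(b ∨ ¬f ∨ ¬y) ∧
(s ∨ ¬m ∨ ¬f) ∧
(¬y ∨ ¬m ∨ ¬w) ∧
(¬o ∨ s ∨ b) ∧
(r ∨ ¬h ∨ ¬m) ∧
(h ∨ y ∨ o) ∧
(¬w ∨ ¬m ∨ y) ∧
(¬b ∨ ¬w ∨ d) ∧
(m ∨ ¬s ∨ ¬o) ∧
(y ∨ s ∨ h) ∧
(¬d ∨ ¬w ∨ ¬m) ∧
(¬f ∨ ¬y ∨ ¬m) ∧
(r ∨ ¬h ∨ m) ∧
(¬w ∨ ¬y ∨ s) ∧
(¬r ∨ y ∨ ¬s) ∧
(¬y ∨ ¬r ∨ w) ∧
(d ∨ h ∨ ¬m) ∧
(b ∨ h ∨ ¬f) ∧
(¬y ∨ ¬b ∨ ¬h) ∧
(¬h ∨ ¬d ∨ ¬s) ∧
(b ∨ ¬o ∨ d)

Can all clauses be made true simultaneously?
No

No, the formula is not satisfiable.

No assignment of truth values to the variables can make all 43 clauses true simultaneously.

The formula is UNSAT (unsatisfiable).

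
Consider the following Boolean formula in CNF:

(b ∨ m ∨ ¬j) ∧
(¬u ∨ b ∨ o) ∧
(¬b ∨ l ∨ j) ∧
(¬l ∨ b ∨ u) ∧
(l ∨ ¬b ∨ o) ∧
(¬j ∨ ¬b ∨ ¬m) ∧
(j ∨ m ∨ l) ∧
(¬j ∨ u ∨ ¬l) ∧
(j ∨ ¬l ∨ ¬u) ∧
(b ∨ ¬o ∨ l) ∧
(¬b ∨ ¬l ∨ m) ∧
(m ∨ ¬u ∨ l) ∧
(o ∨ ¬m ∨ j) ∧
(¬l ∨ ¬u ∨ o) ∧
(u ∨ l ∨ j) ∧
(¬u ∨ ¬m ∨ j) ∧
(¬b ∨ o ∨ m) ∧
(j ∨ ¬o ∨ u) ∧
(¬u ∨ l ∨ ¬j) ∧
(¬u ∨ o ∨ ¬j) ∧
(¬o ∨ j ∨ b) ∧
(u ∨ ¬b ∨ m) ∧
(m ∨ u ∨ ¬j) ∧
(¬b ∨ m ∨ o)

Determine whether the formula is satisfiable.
Yes

Yes, the formula is satisfiable.

One satisfying assignment is: m=True, j=True, b=False, o=False, l=False, u=False

Verification: With this assignment, all 24 clauses evaluate to true.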